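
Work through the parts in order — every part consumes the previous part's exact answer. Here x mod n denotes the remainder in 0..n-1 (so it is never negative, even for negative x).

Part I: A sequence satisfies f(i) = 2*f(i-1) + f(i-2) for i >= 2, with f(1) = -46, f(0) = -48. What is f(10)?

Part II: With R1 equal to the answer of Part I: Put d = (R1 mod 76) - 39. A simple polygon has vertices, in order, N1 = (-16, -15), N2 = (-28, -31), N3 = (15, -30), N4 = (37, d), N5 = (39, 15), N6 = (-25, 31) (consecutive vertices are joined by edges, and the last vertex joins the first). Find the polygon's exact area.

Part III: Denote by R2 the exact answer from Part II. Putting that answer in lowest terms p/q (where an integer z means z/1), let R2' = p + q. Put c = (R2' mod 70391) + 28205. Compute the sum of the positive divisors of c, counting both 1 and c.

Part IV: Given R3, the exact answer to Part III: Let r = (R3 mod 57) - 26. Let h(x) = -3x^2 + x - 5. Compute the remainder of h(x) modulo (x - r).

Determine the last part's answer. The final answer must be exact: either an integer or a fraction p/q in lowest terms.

Part I: f(2) = 2*(-46) + 1*(-48) = -140; iterating: f(2)=-140, f(3)=-326, f(4)=-792, f(5)=-1910, f(6)=-4612, f(7)=-11134, f(8)=-26880, f(9)=-64894, f(10)=-156668; answer -156668
Part II: R1 = -156668; d = 5; cross terms: (-16*-31 - -28*-15)=76, (-28*-30 - 15*-31)=1305, (15*5 - 37*-30)=1185, (37*15 - 39*5)=360, (39*31 - -25*15)=1584, (-25*-15 - -16*31)=871; twice the area = |5381| = 5381; area = 5381/2; answer 5381/2
Part III: R2 = 5381/2; threaded value p + q = 5383; c = 33588; 33588 = 2^2 * 3^3 * 311; sigma = (1 + 2 + 4) * (1 + 3 + 9 + 27) * (1 + 311) = 7 * 40 * 312 = 87360; answer 87360
Part IV: R3 = 87360; r = 10; remainder = value at the root: -3*(10)^2 + 1*(10)^1 - 5 = (-300) + (10) + (-5) = -295; answer -295

-295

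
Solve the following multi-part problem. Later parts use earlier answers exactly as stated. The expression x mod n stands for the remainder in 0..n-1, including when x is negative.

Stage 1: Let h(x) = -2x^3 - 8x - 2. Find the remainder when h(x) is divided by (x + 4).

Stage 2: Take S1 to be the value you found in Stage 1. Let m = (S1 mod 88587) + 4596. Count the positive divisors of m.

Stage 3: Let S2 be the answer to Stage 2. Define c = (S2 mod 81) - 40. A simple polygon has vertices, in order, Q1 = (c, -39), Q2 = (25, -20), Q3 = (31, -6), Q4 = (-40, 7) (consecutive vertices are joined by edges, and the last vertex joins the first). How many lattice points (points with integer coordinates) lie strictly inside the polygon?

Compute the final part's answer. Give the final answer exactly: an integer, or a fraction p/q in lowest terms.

Stage 1: remainder = value at the root: -2*(-4)^3 - 8*(-4)^1 - 2 = (128) + (32) + (-2) = 158; answer 158
Stage 2: S1 = 158; m = 4754; 4754 = 2 * 2377; number of divisors = (1+1) * (1+1) = 4; answer 4
Stage 3: S2 = 4; c = -36; cross terms: (-36*-20 - 25*-39)=1695, (25*-6 - 31*-20)=470, (31*7 - -40*-6)=-23, (-40*-39 - -36*7)=1812; twice the area = |3954| = 3954; area = 1977; boundary points = 1 + 2 + 1 + 2 = 6; strictly interior points = area - boundary/2 + 1 = 1975; answer 1975

1975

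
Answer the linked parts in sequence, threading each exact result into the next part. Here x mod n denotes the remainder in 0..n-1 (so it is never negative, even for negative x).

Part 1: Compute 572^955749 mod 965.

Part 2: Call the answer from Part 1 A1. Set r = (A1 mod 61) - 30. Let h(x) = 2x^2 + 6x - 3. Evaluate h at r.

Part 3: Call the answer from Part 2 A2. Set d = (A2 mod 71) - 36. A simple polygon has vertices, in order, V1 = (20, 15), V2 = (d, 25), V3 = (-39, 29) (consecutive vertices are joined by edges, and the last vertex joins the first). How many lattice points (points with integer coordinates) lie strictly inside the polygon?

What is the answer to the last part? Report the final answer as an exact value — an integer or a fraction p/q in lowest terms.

117

Part 1: squarings mod 965: 572^1=572, 572^2=49, 572^4=471, 572^8=856, 572^16=301, 572^32=856, 572^64=301, 572^128=856, 572^256=301, 572^512=856, 572^1024=301, 572^2048=856, 572^4096=301, 572^8192=856, 572^16384=301, 572^32768=856, 572^65536=301, 572^131072=856, 572^262144=301, 572^524288=856; 572^955749 = 572^1 * 572^4 * 572^32 * 572^64 * 572^256 * 572^1024 * 572^4096 * 572^32768 * 572^131072 * 572^262144 * 572^524288 = 202 (mod 965); answer 202
Part 2: A1 = 202; r = -11; 2*(-11)^2 + 6*(-11)^1 - 3 = (242) + (-66) + (-3) = 173; answer 173
Part 3: A2 = 173; d = -5; cross terms: (20*25 - -5*15)=575, (-5*29 - -39*25)=830, (-39*15 - 20*29)=-1165; twice the area = |240| = 240; area = 120; boundary points = 5 + 2 + 1 = 8; strictly interior points = area - boundary/2 + 1 = 117; answer 117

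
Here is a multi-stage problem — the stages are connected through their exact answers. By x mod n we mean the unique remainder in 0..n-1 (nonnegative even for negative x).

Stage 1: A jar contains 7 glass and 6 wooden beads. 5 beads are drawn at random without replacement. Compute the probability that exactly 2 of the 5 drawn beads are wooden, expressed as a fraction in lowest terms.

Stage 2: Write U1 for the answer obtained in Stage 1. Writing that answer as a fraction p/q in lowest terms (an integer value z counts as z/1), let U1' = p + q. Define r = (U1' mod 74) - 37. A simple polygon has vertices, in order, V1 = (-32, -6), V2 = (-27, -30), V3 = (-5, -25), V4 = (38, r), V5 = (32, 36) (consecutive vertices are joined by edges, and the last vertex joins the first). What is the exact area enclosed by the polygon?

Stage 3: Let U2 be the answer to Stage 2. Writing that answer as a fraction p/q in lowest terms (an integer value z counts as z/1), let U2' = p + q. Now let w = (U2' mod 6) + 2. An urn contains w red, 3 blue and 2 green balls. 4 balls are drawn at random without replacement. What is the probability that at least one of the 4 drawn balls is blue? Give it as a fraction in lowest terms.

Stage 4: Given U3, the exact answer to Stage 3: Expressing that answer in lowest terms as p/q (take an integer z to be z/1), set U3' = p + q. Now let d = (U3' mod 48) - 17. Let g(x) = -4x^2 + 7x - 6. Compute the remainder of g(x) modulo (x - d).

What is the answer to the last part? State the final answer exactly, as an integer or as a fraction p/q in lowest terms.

-192

Stage 1: total draws C(13,5) = 1287; favorable C(6,2)*C(7,3) = 525; P = 175/429; answer 175/429
Stage 2: U1 = 175/429; threaded value p + q = 604; r = -25; cross terms: (-32*-30 - -27*-6)=798, (-27*-25 - -5*-30)=525, (-5*-25 - 38*-25)=1075, (38*36 - 32*-25)=2168, (32*-6 - -32*36)=960; twice the area = |5526| = 5526; area = 2763; answer 2763
Stage 3: U2 = 2763; threaded value p + q = 2764; w = 6; total draws C(11,4) = 330; complement C(8,4) = 70; favorable 330 - 70 = 260; P = 26/33; answer 26/33
Stage 4: U3 = 26/33; threaded value p + q = 59; d = -6; remainder = value at the root: -4*(-6)^2 + 7*(-6)^1 - 6 = (-144) + (-42) + (-6) = -192; answer -192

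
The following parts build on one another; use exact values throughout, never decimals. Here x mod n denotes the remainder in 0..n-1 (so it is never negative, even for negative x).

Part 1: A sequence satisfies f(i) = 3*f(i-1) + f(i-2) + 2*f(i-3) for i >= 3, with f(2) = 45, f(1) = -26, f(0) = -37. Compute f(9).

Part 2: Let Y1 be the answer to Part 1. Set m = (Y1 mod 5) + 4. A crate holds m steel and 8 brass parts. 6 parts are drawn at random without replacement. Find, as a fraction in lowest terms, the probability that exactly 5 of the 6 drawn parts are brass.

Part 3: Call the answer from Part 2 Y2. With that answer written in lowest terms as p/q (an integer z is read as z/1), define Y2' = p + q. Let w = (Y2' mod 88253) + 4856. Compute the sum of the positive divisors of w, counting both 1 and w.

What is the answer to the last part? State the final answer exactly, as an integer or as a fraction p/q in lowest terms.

6680

Part 1: f(3) = 3*(45) + 1*(-26) + 2*(-37) = 35; iterating: f(3)=35, f(4)=98, f(5)=419, f(6)=1425, f(7)=4890, f(8)=16933, f(9)=58539; answer 58539
Part 2: Y1 = 58539; m = 8; total draws C(16,6) = 8008; favorable C(8,5)*C(8,1) = 448; P = 8/143; answer 8/143
Part 3: Y2 = 8/143; threaded value p + q = 151; w = 5007; 5007 = 3 * 1669; sigma = (1 + 3) * (1 + 1669) = 4 * 1670 = 6680; answer 6680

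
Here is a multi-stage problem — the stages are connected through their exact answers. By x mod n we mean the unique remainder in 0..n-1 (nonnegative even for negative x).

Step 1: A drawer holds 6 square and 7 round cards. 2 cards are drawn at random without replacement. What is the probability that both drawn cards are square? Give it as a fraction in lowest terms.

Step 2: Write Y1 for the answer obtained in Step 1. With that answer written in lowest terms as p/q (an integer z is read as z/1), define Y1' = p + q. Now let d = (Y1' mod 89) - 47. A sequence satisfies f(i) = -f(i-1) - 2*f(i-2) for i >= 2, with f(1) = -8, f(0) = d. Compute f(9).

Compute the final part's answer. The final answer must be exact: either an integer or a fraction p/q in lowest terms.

Step 1: total draws C(13,2) = 78; favorable C(6,2) = 15; P = 5/26; answer 5/26
Step 2: Y1 = 5/26; threaded value p + q = 31; d = -16; f(2) = -1*(-8) - 2*(-16) = 40; iterating: f(2)=40, f(3)=-24, f(4)=-56, f(5)=104, f(6)=8, f(7)=-216, f(8)=200, f(9)=232; answer 232

232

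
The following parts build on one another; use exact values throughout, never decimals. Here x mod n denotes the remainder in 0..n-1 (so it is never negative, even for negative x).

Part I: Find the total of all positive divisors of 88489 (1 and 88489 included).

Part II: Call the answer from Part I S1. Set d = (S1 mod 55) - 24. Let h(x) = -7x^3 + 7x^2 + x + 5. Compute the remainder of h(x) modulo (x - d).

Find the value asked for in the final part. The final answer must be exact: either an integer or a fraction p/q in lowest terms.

-104970

Part I: 88489 = 107 * 827; sigma = (1 + 107) * (1 + 827) = 108 * 828 = 89424; answer 89424
Part II: S1 = 89424; d = 25; remainder = value at the root: -7*(25)^3 + 7*(25)^2 + 1*(25)^1 + 5 = (-109375) + (4375) + (25) + (5) = -104970; answer -104970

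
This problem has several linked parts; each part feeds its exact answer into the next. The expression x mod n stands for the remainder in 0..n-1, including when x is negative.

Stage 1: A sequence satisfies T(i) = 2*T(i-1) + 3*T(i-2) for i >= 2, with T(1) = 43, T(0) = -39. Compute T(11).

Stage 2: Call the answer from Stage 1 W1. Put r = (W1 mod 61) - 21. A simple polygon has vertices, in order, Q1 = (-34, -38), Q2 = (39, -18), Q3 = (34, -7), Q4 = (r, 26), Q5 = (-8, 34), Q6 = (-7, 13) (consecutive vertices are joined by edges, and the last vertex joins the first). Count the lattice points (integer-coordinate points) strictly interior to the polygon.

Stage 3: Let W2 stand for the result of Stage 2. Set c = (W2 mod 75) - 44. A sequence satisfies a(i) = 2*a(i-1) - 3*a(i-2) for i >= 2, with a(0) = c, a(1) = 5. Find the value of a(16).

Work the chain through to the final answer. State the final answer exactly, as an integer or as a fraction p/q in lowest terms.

317113

Stage 1: T(2) = 2*(43) + 3*(-39) = -31; iterating: T(2)=-31, T(3)=67, T(4)=41, T(5)=283, T(6)=689, T(7)=2227, T(8)=6521, T(9)=19723, T(10)=59009, T(11)=177187; answer 177187
Stage 2: W1 = 177187; r = 22; cross terms: (-34*-18 - 39*-38)=2094, (39*-7 - 34*-18)=339, (34*26 - 22*-7)=1038, (22*34 - -8*26)=956, (-8*13 - -7*34)=134, (-7*-38 - -34*13)=708; twice the area = |5269| = 5269; area = 5269/2; boundary points = 1 + 1 + 3 + 2 + 1 + 3 = 11; strictly interior points = area - boundary/2 + 1 = 2630; answer 2630
Stage 3: W2 = 2630; c = -39; a(2) = 2*(5) - 3*(-39) = 127; iterating: a(2)=127, a(3)=239, a(4)=97, a(5)=-523, a(6)=-1337, a(7)=-1105, a(8)=1801, a(9)=6917, a(10)=8431, a(11)=-3889, a(12)=-33071, a(13)=-54475, a(14)=-9737, a(15)=143951, a(16)=317113; answer 317113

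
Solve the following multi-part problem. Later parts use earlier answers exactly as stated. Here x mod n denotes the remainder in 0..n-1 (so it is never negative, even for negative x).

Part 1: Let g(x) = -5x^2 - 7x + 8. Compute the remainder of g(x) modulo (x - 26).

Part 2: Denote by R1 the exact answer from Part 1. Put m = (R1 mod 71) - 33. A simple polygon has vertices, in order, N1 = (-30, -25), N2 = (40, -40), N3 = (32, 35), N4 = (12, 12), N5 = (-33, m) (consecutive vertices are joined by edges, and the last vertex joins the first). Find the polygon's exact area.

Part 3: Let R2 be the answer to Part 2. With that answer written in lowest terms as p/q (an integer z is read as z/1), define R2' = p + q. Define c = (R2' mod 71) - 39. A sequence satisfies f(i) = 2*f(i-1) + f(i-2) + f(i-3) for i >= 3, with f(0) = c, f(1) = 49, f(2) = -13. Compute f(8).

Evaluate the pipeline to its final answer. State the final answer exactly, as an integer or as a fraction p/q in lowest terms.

Part 1: remainder = value at the root: -5*(26)^2 - 7*(26)^1 + 8 = (-3380) + (-182) + (8) = -3554; answer -3554
Part 2: R1 = -3554; m = 34; cross terms: (-30*-40 - 40*-25)=2200, (40*35 - 32*-40)=2680, (32*12 - 12*35)=-36, (12*34 - -33*12)=804, (-33*-25 - -30*34)=1845; twice the area = |7493| = 7493; area = 7493/2; answer 7493/2
Part 3: R2 = 7493/2; threaded value p + q = 7495; c = 1; f(3) = 2*(-13) + 1*(49) + 1*(1) = 24; iterating: f(3)=24, f(4)=84, f(5)=179, f(6)=466, f(7)=1195, f(8)=3035; answer 3035

3035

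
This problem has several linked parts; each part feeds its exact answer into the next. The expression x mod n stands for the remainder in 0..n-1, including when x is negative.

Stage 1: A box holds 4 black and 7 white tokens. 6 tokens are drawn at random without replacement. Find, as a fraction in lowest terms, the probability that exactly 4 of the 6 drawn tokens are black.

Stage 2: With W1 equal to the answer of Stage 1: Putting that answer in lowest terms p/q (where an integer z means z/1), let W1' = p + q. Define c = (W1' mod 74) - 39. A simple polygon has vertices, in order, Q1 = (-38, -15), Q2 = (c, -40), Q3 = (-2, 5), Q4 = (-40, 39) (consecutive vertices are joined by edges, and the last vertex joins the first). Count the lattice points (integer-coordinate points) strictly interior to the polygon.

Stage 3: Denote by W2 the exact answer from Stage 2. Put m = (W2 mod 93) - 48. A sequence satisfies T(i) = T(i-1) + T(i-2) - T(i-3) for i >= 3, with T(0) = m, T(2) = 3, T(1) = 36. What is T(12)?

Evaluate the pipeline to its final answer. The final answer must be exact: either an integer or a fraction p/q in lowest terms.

Stage 1: total draws C(11,6) = 462; favorable C(4,4)*C(7,2) = 21; P = 1/22; answer 1/22
Stage 2: W1 = 1/22; threaded value p + q = 23; c = -16; cross terms: (-38*-40 - -16*-15)=1280, (-16*5 - -2*-40)=-160, (-2*39 - -40*5)=122, (-40*-15 - -38*39)=2082; twice the area = |3324| = 3324; area = 1662; boundary points = 1 + 1 + 2 + 2 = 6; strictly interior points = area - boundary/2 + 1 = 1660; answer 1660
Stage 3: W2 = 1660; m = 31; T(3) = 1*(3) + 1*(36) - 1*(31) = 8; iterating: T(3)=8, T(4)=-25, T(5)=-20, T(6)=-53, T(7)=-48, T(8)=-81, T(9)=-76, T(10)=-109, T(11)=-104, T(12)=-137; answer -137

-137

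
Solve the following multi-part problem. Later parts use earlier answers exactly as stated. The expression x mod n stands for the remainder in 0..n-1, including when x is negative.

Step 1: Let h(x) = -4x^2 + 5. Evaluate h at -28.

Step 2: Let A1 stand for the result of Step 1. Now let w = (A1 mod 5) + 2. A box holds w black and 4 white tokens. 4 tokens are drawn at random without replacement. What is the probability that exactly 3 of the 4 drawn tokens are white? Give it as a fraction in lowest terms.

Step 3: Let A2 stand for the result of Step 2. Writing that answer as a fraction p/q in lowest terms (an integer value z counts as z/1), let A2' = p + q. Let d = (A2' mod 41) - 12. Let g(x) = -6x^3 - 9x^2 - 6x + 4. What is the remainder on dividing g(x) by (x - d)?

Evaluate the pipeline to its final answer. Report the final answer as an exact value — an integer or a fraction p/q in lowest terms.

Step 1: -4*(-28)^2 + 5 = (-3136) + (5) = -3131; answer -3131
Step 2: A1 = -3131; w = 6; total draws C(10,4) = 210; favorable C(4,3)*C(6,1) = 24; P = 4/35; answer 4/35
Step 3: A2 = 4/35; threaded value p + q = 39; d = 27; remainder = value at the root: -6*(27)^3 - 9*(27)^2 - 6*(27)^1 + 4 = (-118098) + (-6561) + (-162) + (4) = -124817; answer -124817

-124817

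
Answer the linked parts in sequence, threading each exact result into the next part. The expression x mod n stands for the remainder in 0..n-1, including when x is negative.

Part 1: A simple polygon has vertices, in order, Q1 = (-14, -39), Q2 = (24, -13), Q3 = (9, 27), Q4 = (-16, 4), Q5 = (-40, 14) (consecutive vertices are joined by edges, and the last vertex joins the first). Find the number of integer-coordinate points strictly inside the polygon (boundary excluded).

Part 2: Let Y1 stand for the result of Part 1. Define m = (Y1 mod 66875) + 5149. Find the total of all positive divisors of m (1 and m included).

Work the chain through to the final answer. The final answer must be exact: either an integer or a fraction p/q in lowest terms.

Part 1: cross terms: (-14*-13 - 24*-39)=1118, (24*27 - 9*-13)=765, (9*4 - -16*27)=468, (-16*14 - -40*4)=-64, (-40*-39 - -14*14)=1756; twice the area = |4043| = 4043; area = 4043/2; boundary points = 2 + 5 + 1 + 2 + 1 = 11; strictly interior points = area - boundary/2 + 1 = 2017; answer 2017
Part 2: Y1 = 2017; m = 7166; 7166 = 2 * 3583; sigma = (1 + 2) * (1 + 3583) = 3 * 3584 = 10752; answer 10752

10752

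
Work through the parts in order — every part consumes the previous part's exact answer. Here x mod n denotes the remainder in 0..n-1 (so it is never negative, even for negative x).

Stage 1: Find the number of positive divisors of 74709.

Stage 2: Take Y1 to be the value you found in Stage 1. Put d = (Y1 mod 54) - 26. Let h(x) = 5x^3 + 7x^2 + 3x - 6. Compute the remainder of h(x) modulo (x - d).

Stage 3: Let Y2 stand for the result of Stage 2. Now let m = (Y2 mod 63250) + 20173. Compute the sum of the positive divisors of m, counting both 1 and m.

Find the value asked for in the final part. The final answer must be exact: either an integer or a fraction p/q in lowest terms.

Stage 1: 74709 = 3^3 * 2767; number of divisors = (3+1) * (1+1) = 8; answer 8
Stage 2: Y1 = 8; d = -18; remainder = value at the root: 5*(-18)^3 + 7*(-18)^2 + 3*(-18)^1 - 6 = (-29160) + (2268) + (-54) + (-6) = -26952; answer -26952
Stage 3: Y2 = -26952; m = 56471; 56471 = 149 * 379; sigma = (1 + 149) * (1 + 379) = 150 * 380 = 57000; answer 57000

57000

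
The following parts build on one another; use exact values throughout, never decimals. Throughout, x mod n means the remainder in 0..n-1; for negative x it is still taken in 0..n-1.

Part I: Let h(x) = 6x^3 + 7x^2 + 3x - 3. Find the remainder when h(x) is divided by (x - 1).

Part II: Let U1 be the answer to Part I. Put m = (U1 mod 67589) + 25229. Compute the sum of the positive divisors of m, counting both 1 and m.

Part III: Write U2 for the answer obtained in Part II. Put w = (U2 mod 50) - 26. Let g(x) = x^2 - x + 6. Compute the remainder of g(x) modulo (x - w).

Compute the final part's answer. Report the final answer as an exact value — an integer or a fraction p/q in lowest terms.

246

Part I: remainder = value at the root: 6*(1)^3 + 7*(1)^2 + 3*(1)^1 - 3 = (6) + (7) + (3) + (-3) = 13; answer 13
Part II: U1 = 13; m = 25242; 25242 = 2 * 3 * 7 * 601; sigma = (1 + 2) * (1 + 3) * (1 + 7) * (1 + 601) = 3 * 4 * 8 * 602 = 57792; answer 57792
Part III: U2 = 57792; w = 16; remainder = value at the root: 1*(16)^2 - 1*(16)^1 + 6 = (256) + (-16) + (6) = 246; answer 246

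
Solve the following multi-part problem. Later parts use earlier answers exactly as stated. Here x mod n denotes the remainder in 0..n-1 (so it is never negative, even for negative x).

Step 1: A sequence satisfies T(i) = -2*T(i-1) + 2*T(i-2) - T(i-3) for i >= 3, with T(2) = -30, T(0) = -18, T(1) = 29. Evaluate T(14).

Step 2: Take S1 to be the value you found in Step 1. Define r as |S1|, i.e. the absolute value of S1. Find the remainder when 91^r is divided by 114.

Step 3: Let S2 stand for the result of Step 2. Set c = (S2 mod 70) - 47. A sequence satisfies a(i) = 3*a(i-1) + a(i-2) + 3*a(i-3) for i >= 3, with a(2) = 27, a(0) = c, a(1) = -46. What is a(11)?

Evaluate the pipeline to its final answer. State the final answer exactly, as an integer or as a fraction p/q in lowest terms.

Step 1: T(3) = -2*(-30) + 2*(29) - 1*(-18) = 136; iterating: T(3)=136, T(4)=-361, T(5)=1024, T(6)=-2906, T(7)=8221, T(8)=-23278, T(9)=65904, T(10)=-186585, T(11)=528256, T(12)=-1495586, T(13)=4234269, T(14)=-11987966; answer -11987966
Step 2: S1 = -11987966; r = 11987966; squarings mod 114: 91^1=91, 91^2=73, 91^4=85, 91^8=43, 91^16=25, 91^32=55, 91^64=61, 91^128=73, 91^256=85, 91^512=43, 91^1024=25, 91^2048=55, 91^4096=61, 91^8192=73, 91^16384=85, 91^32768=43, 91^65536=25, 91^131072=55, 91^262144=61, 91^524288=73, 91^1048576=85, 91^2097152=43, 91^4194304=25, 91^8388608=55; 91^11987966 = 91^2 * 91^4 * 91^8 * 91^16 * 91^32 * 91^64 * 91^128 * 91^256 * 91^512 * 91^2048 * 91^8192 * 91^16384 * 91^32768 * 91^131072 * 91^262144 * 91^1048576 * 91^2097152 * 91^8388608 = 73 (mod 114); answer 73
Step 3: S2 = 73; c = -44; a(3) = 3*(27) + 1*(-46) + 3*(-44) = -97; iterating: a(3)=-97, a(4)=-402, a(5)=-1222, a(6)=-4359, a(7)=-15505, a(8)=-54540, a(9)=-192202, a(10)=-677661, a(11)=-2388805; answer -2388805

-2388805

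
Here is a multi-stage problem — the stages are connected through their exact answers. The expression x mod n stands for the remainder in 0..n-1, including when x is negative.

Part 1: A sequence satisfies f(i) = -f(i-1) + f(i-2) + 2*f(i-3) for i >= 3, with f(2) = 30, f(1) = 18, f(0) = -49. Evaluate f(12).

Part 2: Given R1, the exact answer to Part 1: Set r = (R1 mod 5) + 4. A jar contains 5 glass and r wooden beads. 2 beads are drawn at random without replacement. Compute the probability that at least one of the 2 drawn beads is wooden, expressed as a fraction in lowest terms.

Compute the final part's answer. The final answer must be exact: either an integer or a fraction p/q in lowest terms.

Part 1: f(3) = -1*(30) + 1*(18) + 2*(-49) = -110; iterating: f(3)=-110, f(4)=176, f(5)=-226, f(6)=182, f(7)=-56, f(8)=-214, f(9)=522, f(10)=-848, f(11)=942, f(12)=-746; answer -746
Part 2: R1 = -746; r = 8; total draws C(13,2) = 78; complement C(5,2) = 10; favorable 78 - 10 = 68; P = 34/39; answer 34/39

34/39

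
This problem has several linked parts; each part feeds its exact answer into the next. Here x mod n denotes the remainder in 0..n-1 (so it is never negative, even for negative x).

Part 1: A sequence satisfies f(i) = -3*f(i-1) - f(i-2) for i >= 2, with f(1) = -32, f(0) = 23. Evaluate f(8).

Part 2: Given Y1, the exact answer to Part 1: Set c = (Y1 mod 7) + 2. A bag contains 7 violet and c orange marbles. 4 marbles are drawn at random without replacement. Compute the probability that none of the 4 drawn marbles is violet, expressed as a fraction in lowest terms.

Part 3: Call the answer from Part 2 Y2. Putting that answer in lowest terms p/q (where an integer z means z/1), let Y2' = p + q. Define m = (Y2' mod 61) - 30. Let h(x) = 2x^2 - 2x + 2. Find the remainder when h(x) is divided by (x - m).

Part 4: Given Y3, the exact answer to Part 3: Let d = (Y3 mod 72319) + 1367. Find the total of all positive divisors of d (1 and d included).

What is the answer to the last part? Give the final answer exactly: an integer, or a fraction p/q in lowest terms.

1410

Part 1: f(2) = -3*(-32) - 1*(23) = 73; iterating: f(2)=73, f(3)=-187, f(4)=488, f(5)=-1277, f(6)=3343, f(7)=-8752, f(8)=22913; answer 22913
Part 2: Y1 = 22913; c = 4; total draws C(11,4) = 330; favorable C(4,4) = 1; P = 1/330; answer 1/330
Part 3: Y2 = 1/330; threaded value p + q = 331; m = -4; remainder = value at the root: 2*(-4)^2 - 2*(-4)^1 + 2 = (32) + (8) + (2) = 42; answer 42
Part 4: Y3 = 42; d = 1409; 1409 is prime, so its only divisors are 1 and 1409; sigma = 1 + 1409 = 1410; answer 1410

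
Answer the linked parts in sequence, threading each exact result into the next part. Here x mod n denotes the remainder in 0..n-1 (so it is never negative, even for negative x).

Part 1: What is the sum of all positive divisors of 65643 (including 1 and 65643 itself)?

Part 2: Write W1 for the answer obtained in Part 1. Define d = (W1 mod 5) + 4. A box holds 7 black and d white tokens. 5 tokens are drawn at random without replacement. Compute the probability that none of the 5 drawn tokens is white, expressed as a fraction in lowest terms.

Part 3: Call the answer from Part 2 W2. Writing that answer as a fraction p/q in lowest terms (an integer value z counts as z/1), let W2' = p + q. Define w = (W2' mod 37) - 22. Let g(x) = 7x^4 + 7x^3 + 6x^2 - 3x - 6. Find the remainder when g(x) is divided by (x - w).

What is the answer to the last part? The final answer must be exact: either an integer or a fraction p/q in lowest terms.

32610

Part 1: 65643 = 3 * 21881; sigma = (1 + 3) * (1 + 21881) = 4 * 21882 = 87528; answer 87528
Part 2: W1 = 87528; d = 7; total draws C(14,5) = 2002; favorable C(7,5) = 21; P = 3/286; answer 3/286
Part 3: W2 = 3/286; threaded value p + q = 289; w = 8; remainder = value at the root: 7*(8)^4 + 7*(8)^3 + 6*(8)^2 - 3*(8)^1 - 6 = (28672) + (3584) + (384) + (-24) + (-6) = 32610; answer 32610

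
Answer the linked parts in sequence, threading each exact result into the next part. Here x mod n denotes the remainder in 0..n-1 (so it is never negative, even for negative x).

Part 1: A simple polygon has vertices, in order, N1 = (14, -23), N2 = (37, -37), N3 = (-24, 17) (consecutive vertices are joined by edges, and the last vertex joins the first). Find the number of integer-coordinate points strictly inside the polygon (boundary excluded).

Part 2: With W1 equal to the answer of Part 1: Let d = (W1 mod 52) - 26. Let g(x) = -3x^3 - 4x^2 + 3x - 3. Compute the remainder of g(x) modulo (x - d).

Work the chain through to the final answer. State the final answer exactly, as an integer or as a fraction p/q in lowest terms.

Part 1: cross terms: (14*-37 - 37*-23)=333, (37*17 - -24*-37)=-259, (-24*-23 - 14*17)=314; twice the area = |388| = 388; area = 194; boundary points = 1 + 1 + 2 = 4; strictly interior points = area - boundary/2 + 1 = 193; answer 193
Part 2: W1 = 193; d = 11; remainder = value at the root: -3*(11)^3 - 4*(11)^2 + 3*(11)^1 - 3 = (-3993) + (-484) + (33) + (-3) = -4447; answer -4447

-4447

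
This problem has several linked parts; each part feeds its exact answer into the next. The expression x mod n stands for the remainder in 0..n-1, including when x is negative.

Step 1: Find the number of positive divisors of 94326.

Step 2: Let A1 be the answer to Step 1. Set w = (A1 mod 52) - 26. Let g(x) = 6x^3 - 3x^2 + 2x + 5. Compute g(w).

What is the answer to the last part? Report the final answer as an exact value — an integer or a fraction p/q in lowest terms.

-6315

Step 1: 94326 = 2 * 3 * 79 * 199; number of divisors = (1+1) * (1+1) * (1+1) * (1+1) = 16; answer 16
Step 2: A1 = 16; w = -10; 6*(-10)^3 - 3*(-10)^2 + 2*(-10)^1 + 5 = (-6000) + (-300) + (-20) + (5) = -6315; answer -6315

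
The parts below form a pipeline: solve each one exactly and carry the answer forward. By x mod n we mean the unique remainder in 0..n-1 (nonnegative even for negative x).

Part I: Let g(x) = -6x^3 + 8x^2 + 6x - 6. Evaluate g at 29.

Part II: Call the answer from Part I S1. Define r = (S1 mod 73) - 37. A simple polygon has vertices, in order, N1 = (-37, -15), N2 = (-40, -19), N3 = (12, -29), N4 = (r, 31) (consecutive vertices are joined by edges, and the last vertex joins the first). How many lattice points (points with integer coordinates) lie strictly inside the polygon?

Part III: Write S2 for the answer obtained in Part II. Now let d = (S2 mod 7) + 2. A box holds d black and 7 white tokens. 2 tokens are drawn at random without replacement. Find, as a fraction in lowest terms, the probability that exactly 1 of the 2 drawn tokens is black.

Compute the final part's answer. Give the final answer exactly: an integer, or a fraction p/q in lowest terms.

Part I: -6*(29)^3 + 8*(29)^2 + 6*(29)^1 - 6 = (-146334) + (6728) + (174) + (-6) = -139438; answer -139438
Part II: S1 = -139438; r = 28; cross terms: (-37*-19 - -40*-15)=103, (-40*-29 - 12*-19)=1388, (12*31 - 28*-29)=1184, (28*-15 - -37*31)=727; twice the area = |3402| = 3402; area = 1701; boundary points = 1 + 2 + 4 + 1 = 8; strictly interior points = area - boundary/2 + 1 = 1698; answer 1698
Part III: S2 = 1698; d = 6; total draws C(13,2) = 78; favorable C(6,1)*C(7,1) = 42; P = 7/13; answer 7/13

7/13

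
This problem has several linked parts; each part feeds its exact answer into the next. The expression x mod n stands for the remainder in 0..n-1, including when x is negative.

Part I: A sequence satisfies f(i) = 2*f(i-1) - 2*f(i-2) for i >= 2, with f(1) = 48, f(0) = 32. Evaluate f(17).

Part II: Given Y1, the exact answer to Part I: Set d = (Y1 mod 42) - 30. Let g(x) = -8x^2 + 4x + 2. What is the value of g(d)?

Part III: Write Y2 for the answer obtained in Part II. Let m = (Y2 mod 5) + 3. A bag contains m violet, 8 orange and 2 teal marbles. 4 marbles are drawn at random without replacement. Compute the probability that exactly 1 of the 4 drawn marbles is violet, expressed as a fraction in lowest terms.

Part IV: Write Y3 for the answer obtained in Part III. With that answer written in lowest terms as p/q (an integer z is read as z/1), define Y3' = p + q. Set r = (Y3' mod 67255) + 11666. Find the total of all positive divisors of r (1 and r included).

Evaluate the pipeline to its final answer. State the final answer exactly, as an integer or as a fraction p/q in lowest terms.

Part I: f(2) = 2*(48) - 2*(32) = 32; iterating: f(2)=32, f(3)=-32, f(4)=-128, f(5)=-192, f(6)=-128, f(7)=128, f(8)=512, f(9)=768, f(10)=512, f(11)=-512, f(12)=-2048, f(13)=-3072, f(14)=-2048, f(15)=2048, f(16)=8192, f(17)=12288; answer 12288
Part II: Y1 = 12288; d = -6; -8*(-6)^2 + 4*(-6)^1 + 2 = (-288) + (-24) + (2) = -310; answer -310
Part III: Y2 = -310; m = 3; total draws C(13,4) = 715; favorable C(3,1)*C(10,3) = 360; P = 72/143; answer 72/143
Part IV: Y3 = 72/143; threaded value p + q = 215; r = 11881; 11881 = 109^2; sigma = (1 + 109 + 11881) = 11991; answer 11991

11991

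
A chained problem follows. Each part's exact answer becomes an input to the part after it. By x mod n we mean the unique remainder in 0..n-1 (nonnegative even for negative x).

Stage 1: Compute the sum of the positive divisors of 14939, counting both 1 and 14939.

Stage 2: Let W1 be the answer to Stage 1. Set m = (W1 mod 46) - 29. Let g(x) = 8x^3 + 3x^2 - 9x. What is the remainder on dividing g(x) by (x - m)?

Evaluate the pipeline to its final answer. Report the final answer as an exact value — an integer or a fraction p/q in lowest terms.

Stage 1: 14939 is prime, so its only divisors are 1 and 14939; sigma = 1 + 14939 = 14940; answer 14940
Stage 2: W1 = 14940; m = 7; remainder = value at the root: 8*(7)^3 + 3*(7)^2 - 9*(7)^1 = (2744) + (147) + (-63) = 2828; answer 2828

2828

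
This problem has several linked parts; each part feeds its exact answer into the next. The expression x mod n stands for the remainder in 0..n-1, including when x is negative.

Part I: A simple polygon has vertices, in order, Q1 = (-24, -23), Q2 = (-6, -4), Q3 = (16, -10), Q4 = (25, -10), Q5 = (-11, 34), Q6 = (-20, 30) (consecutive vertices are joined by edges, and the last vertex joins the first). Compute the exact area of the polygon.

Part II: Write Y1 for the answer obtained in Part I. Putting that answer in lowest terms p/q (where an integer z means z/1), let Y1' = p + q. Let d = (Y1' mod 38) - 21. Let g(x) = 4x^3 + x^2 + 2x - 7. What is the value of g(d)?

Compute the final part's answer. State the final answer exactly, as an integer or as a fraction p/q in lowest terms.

-13312

Part I: cross terms: (-24*-4 - -6*-23)=-42, (-6*-10 - 16*-4)=124, (16*-10 - 25*-10)=90, (25*34 - -11*-10)=740, (-11*30 - -20*34)=350, (-20*-23 - -24*30)=1180; twice the area = |2442| = 2442; area = 1221; answer 1221
Part II: Y1 = 1221; threaded value p + q = 1222; d = -15; 4*(-15)^3 + 1*(-15)^2 + 2*(-15)^1 - 7 = (-13500) + (225) + (-30) + (-7) = -13312; answer -13312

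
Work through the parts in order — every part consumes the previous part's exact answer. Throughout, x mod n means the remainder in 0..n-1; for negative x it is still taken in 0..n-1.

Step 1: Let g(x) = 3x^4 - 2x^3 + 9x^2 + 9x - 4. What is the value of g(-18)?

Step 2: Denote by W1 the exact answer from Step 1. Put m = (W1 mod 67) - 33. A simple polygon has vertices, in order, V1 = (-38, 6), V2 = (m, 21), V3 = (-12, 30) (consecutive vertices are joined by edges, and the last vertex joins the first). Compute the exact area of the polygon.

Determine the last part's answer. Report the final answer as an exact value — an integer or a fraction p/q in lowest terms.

309

Step 1: 3*(-18)^4 - 2*(-18)^3 + 9*(-18)^2 + 9*(-18)^1 - 4 = (314928) + (11664) + (2916) + (-162) + (-4) = 329342; answer 329342
Step 2: W1 = 329342; m = 4; cross terms: (-38*21 - 4*6)=-822, (4*30 - -12*21)=372, (-12*6 - -38*30)=1068; twice the area = |618| = 618; area = 309; answer 309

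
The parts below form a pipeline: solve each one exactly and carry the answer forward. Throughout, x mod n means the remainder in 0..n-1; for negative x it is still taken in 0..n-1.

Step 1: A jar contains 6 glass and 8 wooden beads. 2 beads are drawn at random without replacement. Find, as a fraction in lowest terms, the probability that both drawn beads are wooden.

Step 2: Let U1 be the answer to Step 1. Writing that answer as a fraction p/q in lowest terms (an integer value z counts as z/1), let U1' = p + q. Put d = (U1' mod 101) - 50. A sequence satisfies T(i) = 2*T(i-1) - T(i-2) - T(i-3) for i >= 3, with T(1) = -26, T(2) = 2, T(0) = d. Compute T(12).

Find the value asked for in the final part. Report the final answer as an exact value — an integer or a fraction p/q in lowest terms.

-1779

Step 1: total draws C(14,2) = 91; favorable C(8,2) = 28; P = 4/13; answer 4/13
Step 2: U1 = 4/13; threaded value p + q = 17; d = -33; T(3) = 2*(2) - 1*(-26) - 1*(-33) = 63; iterating: T(3)=63, T(4)=150, T(5)=235, T(6)=257, T(7)=129, T(8)=-234, T(9)=-854, T(10)=-1603, T(11)=-2118, T(12)=-1779; answer -1779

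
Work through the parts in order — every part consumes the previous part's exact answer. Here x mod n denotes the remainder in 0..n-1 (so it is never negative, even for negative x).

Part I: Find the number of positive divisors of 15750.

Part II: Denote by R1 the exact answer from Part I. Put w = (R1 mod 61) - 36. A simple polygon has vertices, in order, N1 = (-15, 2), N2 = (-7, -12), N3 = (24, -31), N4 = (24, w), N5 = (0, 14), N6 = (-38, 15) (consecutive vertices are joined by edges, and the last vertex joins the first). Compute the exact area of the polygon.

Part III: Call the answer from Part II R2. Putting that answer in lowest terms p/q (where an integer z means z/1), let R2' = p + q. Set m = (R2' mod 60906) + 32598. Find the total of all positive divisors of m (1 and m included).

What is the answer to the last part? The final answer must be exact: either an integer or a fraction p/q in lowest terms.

34668

Part I: 15750 = 2 * 3^2 * 5^3 * 7; number of divisors = (1+1) * (2+1) * (3+1) * (1+1) = 48; answer 48
Part II: R1 = 48; w = 12; cross terms: (-15*-12 - -7*2)=194, (-7*-31 - 24*-12)=505, (24*12 - 24*-31)=1032, (24*14 - 0*12)=336, (0*15 - -38*14)=532, (-38*2 - -15*15)=149; twice the area = |2748| = 2748; area = 1374; answer 1374
Part III: R2 = 1374; threaded value p + q = 1375; m = 33973; 33973 = 53 * 641; sigma = (1 + 53) * (1 + 641) = 54 * 642 = 34668; answer 34668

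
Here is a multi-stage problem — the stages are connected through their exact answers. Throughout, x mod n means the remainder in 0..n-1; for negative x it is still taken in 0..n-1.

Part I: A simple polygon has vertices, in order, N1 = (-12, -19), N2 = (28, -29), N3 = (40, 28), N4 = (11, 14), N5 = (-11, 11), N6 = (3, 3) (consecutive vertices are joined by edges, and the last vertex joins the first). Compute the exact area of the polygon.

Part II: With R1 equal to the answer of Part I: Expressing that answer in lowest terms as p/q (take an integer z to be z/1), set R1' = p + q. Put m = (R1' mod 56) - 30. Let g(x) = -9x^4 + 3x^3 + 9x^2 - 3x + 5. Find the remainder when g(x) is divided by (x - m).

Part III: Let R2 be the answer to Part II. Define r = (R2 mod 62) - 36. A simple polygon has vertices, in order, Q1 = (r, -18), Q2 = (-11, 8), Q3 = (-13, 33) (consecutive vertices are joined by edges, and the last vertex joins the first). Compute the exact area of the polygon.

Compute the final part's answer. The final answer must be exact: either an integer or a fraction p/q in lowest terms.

Part I: cross terms: (-12*-29 - 28*-19)=880, (28*28 - 40*-29)=1944, (40*14 - 11*28)=252, (11*11 - -11*14)=275, (-11*3 - 3*11)=-66, (3*-19 - -12*3)=-21; twice the area = |3264| = 3264; area = 1632; answer 1632
Part II: R1 = 1632; threaded value p + q = 1633; m = -21; remainder = value at the root: -9*(-21)^4 + 3*(-21)^3 + 9*(-21)^2 - 3*(-21)^1 + 5 = (-1750329) + (-27783) + (3969) + (63) + (5) = -1774075; answer -1774075
Part III: R2 = -1774075; r = 19; cross terms: (19*8 - -11*-18)=-46, (-11*33 - -13*8)=-259, (-13*-18 - 19*33)=-393; twice the area = |-698| = 698; area = 349; answer 349

349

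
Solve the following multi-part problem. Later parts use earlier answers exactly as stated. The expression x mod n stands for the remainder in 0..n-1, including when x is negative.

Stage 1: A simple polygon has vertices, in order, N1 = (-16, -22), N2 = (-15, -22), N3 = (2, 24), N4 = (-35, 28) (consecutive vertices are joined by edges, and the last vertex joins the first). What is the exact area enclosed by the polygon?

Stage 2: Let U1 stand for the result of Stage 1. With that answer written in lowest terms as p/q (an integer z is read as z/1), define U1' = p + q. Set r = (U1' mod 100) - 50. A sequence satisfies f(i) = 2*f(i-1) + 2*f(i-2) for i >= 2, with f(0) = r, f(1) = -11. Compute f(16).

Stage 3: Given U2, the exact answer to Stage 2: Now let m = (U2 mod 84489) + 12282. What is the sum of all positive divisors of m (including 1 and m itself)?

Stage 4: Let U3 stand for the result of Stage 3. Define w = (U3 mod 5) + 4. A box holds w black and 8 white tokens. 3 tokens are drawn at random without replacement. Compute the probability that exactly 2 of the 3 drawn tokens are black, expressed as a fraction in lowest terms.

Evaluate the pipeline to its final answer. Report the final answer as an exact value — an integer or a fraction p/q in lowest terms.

2/5

Stage 1: cross terms: (-16*-22 - -15*-22)=22, (-15*24 - 2*-22)=-316, (2*28 - -35*24)=896, (-35*-22 - -16*28)=1218; twice the area = |1820| = 1820; area = 910; answer 910
Stage 2: U1 = 910; threaded value p + q = 911; r = -39; f(2) = 2*(-11) + 2*(-39) = -100; iterating: f(2)=-100, f(3)=-222, f(4)=-644, f(5)=-1732, f(6)=-4752, f(7)=-12968, f(8)=-35440, f(9)=-96816, f(10)=-264512, f(11)=-722656, f(12)=-1974336, f(13)=-5393984, f(14)=-14736640, f(15)=-40261248, f(16)=-109995776; answer -109995776
Stage 3: U2 = -109995776; m = 21184; 21184 = 2^6 * 331; sigma = (1 + 2 + 4 + 8 + 16 + 32 + 64) * (1 + 331) = 127 * 332 = 42164; answer 42164
Stage 4: U3 = 42164; w = 8; total draws C(16,3) = 560; favorable C(8,2)*C(8,1) = 224; P = 2/5; answer 2/5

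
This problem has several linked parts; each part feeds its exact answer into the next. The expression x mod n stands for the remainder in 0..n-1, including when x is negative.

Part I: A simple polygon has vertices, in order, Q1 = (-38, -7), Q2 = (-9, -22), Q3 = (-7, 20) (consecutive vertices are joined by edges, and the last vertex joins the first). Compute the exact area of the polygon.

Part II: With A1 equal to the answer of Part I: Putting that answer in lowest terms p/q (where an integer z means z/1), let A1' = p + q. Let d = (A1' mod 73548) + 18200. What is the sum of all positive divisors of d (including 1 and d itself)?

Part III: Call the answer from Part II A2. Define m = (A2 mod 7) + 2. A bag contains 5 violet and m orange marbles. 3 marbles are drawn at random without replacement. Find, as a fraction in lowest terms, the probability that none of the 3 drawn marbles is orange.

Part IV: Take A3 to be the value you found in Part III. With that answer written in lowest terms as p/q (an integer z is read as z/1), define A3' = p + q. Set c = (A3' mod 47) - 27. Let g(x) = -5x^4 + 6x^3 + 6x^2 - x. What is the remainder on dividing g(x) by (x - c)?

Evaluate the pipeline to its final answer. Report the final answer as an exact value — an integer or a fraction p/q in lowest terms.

-557910

Part I: cross terms: (-38*-22 - -9*-7)=773, (-9*20 - -7*-22)=-334, (-7*-7 - -38*20)=809; twice the area = |1248| = 1248; area = 624; answer 624
Part II: A1 = 624; threaded value p + q = 625; d = 18825; 18825 = 3 * 5^2 * 251; sigma = (1 + 3) * (1 + 5 + 25) * (1 + 251) = 4 * 31 * 252 = 31248; answer 31248
Part III: A2 = 31248; m = 2; total draws C(7,3) = 35; favorable C(5,3) = 10; P = 2/7; answer 2/7
Part IV: A3 = 2/7; threaded value p + q = 9; c = -18; remainder = value at the root: -5*(-18)^4 + 6*(-18)^3 + 6*(-18)^2 - 1*(-18)^1 = (-524880) + (-34992) + (1944) + (18) = -557910; answer -557910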